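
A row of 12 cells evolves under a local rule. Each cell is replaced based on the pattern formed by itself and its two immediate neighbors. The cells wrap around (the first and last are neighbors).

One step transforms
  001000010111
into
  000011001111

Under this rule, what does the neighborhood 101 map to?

1

At position 8 the neighborhood is 101; the next row has 1 there.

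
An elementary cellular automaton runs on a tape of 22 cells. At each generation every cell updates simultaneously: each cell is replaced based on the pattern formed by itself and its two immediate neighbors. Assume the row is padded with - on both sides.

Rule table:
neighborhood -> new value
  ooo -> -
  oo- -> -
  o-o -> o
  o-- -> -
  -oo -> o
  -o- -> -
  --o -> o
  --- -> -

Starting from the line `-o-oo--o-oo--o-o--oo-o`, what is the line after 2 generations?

o-oo--o-oo--o-o--oo-o-
-oo--o-oo--o-o--oo-o--

-oo--o-oo--o-o--oo-o--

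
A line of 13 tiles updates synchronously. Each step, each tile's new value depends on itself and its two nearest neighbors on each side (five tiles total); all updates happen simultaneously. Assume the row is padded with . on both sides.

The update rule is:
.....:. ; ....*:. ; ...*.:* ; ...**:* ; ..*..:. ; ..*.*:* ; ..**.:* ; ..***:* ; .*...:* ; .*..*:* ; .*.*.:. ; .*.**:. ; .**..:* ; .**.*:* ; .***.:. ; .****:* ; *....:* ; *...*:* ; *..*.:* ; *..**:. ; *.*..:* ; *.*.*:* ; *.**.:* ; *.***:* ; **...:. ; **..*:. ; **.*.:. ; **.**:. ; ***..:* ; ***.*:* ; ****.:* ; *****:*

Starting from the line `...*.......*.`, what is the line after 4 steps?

step 1: ..*.**....*.*
step 2: .**.**.*.**.*
step 3: ***.**.*.**.*
step 4: *.*.**.*.**.*

*.*.**.*.**.*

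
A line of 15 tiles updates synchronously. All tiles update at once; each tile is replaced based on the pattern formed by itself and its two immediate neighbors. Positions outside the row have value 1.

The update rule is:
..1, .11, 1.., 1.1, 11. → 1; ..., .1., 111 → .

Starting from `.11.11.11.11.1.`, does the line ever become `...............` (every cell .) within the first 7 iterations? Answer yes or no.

1111111111111.1
............111
1..........11..
11........11111
.11......11....
1111....1111..1
...11..11..1111
iteration 7 is ...11..11..1111, still not uniform .

no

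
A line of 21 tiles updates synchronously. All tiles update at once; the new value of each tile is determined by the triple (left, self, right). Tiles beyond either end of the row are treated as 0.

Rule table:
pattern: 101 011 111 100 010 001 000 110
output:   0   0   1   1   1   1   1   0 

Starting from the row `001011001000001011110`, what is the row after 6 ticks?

000011011111110011111

111000111111111001101
010111011111110110001
110010001111100001111
001111110111011110110
110111100010001100001
000011011111110011111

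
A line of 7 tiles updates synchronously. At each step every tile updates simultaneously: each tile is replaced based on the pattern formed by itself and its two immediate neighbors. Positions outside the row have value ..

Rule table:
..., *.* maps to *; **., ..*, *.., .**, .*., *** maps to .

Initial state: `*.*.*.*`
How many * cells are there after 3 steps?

3

.*.*.*.
..*.*..
*..*..*
count of *: 3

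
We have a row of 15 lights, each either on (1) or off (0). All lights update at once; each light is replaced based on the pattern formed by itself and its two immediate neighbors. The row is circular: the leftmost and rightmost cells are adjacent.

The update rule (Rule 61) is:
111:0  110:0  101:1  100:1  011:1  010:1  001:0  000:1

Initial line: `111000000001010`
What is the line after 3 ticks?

100111111101111
010100000011000
011111111010111

011111111010111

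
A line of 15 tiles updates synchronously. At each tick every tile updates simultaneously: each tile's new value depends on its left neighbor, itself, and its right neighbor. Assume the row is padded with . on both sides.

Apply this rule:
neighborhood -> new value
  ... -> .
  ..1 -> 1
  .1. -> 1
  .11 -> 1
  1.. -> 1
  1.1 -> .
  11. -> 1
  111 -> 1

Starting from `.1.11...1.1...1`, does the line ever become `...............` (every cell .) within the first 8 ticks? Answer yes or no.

no

11.111.11.11.11
11.111.11.11.11  (fixed point — unchanged through tick 8)
tick 8 is 11.111.11.11.11, still not uniform .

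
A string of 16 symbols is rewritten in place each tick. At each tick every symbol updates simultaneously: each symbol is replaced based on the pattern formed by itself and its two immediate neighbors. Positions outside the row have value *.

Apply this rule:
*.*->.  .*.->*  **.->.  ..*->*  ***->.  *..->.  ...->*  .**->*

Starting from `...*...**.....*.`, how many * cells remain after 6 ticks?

.***.***..*****.
.*...*...**.....
.*.***.***..****
.*.*...*...**...
.*.*.***.***..**
.*.*.*...*...**.
count of *: 6

6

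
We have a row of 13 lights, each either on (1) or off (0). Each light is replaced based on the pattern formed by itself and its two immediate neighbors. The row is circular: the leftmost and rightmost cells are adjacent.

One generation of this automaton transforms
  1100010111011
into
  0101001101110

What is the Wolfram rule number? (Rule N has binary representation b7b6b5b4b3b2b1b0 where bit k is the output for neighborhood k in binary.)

105

position 0: 111 → 0  (bit 7 = 0)
position 1: 110 → 1  (bit 6 = 1)
position 6: 101 → 1  (bit 5 = 1)
position 2: 100 → 0  (bit 4 = 0)
position 7: 011 → 1  (bit 3 = 1)
position 5: 010 → 0  (bit 2 = 0)
position 4: 001 → 0  (bit 1 = 0)
position 3: 000 → 1  (bit 0 = 1)
bits b7..b0 = 01101001 = 105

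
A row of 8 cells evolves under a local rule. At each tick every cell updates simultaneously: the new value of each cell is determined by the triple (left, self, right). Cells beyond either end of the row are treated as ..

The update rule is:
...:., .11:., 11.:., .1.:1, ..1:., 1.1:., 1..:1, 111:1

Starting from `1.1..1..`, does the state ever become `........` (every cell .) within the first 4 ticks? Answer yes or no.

no

1.11.11.
1......1
11.....1
..1....1
tick 4 is ..1....1, still not uniform .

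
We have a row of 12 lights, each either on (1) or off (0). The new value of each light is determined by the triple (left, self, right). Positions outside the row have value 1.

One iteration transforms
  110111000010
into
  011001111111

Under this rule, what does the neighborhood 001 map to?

At position 9 the neighborhood is 001; the next row has 1 there.

1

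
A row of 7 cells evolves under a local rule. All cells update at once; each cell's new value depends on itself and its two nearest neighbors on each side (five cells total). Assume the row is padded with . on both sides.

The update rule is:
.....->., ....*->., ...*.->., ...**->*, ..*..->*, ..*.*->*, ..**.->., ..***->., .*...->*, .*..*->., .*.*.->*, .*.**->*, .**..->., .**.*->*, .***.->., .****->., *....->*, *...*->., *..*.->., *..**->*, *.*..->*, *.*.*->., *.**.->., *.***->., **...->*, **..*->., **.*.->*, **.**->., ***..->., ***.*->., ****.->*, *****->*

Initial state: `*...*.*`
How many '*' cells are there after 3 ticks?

3

**..***
...*...
...***.
count of *: 3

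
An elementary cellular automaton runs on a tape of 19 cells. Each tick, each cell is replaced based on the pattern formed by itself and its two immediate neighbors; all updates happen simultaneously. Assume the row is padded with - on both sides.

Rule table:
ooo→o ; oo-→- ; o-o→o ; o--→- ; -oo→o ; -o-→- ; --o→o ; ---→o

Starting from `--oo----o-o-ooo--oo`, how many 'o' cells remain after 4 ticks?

ooo--ooo-o-ooo--oo-
oo--ooo-o-ooo--oo--
o--ooo-o-ooo--oo--o
--ooo-o-ooo--oo--o-
count of o: 10

10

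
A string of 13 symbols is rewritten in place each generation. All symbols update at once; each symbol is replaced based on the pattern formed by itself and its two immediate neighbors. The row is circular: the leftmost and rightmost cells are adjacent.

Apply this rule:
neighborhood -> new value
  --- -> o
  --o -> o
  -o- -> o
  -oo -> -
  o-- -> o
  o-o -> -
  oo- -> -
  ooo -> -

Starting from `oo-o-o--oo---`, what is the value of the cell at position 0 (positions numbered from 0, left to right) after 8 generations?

o

---o-ooo--ooo
oooo----oo---
----oooo--ooo
oooo----oo---  (repeats generation 2; period 2)
generation 8: oooo----oo---
position 0 holds o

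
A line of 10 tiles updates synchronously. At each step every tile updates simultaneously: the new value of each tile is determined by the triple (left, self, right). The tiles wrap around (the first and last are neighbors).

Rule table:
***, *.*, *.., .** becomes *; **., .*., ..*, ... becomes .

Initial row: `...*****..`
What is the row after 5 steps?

*.*.*.*.*.

...****.*.
...***.*.*
*..**.*.*.
.*.*.*.*.*
*.*.*.*.*.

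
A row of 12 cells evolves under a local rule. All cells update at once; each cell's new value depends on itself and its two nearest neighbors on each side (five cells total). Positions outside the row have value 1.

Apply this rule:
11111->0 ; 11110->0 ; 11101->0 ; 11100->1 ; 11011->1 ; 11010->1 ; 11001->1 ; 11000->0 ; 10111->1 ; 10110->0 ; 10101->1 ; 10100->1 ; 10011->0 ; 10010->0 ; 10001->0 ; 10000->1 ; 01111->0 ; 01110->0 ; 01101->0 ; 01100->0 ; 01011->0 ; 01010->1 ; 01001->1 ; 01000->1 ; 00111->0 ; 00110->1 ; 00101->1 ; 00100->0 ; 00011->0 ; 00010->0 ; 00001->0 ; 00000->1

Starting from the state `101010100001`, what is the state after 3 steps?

011111111000
110000001000
010111000100

010111000100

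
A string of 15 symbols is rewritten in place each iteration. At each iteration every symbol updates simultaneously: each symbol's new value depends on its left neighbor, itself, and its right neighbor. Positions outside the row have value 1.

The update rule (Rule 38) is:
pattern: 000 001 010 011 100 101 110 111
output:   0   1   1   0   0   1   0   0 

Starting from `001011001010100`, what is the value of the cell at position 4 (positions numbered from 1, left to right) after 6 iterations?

0

011100011111101
100000100000010
000001100000111
000010000001000
000110000011001
001000000100010
position 4 holds 0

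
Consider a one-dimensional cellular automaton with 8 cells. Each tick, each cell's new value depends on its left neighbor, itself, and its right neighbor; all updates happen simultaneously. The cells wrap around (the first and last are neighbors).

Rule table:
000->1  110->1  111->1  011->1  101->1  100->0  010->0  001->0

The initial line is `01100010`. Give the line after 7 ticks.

11110011

01101000
01110011
11110011
11110011  (fixed point — unchanged through tick 7)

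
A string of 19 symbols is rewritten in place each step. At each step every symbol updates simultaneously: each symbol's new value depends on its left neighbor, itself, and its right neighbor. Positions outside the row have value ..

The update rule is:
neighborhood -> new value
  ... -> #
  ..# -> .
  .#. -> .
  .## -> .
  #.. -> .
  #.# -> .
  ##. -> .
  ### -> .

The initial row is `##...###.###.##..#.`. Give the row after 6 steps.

##...##############

step 1: ...#...............
step 2: ##...##############
step 3: ...#...............  (repeats step 1; period 2)
step 6: ##...##############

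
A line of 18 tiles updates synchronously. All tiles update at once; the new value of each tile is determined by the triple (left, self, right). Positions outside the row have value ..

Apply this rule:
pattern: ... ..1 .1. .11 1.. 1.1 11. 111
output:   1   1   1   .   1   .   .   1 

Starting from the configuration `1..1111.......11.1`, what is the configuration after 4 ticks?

111.11.1111111...1
.1......11111.1111
11111111.111...11.
.111111...1.111..1

.111111...1.111..1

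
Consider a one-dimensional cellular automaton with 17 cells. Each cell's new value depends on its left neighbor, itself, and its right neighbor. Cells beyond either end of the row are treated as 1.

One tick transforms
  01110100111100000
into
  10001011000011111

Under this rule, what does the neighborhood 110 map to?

0

At position 3 the neighborhood is 110; the next row has 0 there.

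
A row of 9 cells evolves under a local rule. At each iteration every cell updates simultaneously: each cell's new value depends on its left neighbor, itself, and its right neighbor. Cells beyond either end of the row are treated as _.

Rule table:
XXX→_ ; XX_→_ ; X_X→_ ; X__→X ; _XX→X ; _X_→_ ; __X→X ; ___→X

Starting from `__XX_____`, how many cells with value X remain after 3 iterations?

XXX_XXXXX
X___X____
_XXX_XXXX
count of X: 7

7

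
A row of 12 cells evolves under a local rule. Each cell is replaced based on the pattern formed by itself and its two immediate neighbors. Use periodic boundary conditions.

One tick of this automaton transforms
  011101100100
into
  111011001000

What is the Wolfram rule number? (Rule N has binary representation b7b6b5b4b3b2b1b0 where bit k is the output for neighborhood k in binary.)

170

position 2: 111 → 1  (bit 7 = 1)
position 3: 110 → 0  (bit 6 = 0)
position 4: 101 → 1  (bit 5 = 1)
position 7: 100 → 0  (bit 4 = 0)
position 1: 011 → 1  (bit 3 = 1)
position 9: 010 → 0  (bit 2 = 0)
position 0: 001 → 1  (bit 1 = 1)
position 11: 000 → 0  (bit 0 = 0)
bits b7..b0 = 10101010 = 170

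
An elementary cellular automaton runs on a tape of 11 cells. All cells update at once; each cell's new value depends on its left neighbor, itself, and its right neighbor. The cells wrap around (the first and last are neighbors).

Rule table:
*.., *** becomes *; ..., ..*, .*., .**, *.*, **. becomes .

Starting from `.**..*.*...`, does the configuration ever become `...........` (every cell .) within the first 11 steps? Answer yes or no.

step 1: ...*....*..
step 2: ....*....*.
step 3: .....*....*
step 4: *.....*....
step 5: .*.....*...
step 6: ..*.....*..
step 7: ...*.....*.
step 8: ....*.....*
step 9: *....*.....
step 10: .*....*....
step 11: ..*....*...
step 11 is ..*....*..., still not uniform .

no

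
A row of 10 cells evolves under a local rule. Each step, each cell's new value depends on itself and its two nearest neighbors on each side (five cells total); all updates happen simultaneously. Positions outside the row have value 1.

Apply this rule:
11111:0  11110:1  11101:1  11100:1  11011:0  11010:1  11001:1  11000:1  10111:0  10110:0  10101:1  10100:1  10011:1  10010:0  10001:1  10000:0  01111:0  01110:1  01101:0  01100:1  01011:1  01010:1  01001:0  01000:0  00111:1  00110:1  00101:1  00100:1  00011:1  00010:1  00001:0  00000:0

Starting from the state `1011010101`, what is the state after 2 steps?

1111100110

step 1: 1000111110
step 2: 1111100110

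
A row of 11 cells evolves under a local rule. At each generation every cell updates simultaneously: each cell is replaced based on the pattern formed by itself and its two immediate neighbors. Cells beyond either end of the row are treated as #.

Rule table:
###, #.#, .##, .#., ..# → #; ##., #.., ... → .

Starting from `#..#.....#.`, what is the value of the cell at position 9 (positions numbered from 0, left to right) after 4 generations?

#

..##....###
.##....####
##....#####
#....######
position 9 holds #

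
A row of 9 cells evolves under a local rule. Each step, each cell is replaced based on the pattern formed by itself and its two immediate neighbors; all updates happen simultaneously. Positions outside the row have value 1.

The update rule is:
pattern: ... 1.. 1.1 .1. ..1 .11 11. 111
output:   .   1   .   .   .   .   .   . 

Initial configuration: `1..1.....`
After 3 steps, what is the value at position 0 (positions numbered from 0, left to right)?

1

step 1: .1..1....
step 2: ..1..1...
step 3: 1..1..1..
position 0 holds 1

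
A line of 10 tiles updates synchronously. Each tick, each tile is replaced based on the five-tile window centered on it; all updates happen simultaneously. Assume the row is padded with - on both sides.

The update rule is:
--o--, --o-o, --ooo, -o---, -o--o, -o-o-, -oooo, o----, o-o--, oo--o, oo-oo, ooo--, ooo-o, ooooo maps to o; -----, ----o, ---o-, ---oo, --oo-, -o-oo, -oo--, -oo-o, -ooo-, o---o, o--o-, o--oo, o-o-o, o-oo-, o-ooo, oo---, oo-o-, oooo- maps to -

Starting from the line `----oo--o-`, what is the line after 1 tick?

------o-oo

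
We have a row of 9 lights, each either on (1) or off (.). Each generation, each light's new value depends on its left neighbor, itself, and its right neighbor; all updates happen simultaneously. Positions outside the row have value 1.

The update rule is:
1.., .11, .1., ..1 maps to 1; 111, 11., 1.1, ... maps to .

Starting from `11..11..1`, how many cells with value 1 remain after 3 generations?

..111.111
111...1..
...1.1111
count of 1: 5

5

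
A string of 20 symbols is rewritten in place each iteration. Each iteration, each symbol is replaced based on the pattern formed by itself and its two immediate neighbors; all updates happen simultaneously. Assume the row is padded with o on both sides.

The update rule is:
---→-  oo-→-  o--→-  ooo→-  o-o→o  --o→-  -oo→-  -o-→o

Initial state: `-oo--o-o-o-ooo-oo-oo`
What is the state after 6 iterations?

--------------o--o--

o----oooooo---o--o--
--------------o--o--
--------------o--o--  (fixed point — unchanged through iteration 6)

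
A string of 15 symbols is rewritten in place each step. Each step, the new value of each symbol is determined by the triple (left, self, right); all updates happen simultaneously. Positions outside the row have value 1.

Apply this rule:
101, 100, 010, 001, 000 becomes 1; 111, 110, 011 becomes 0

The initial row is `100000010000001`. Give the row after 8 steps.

100000000000001

011111111111110
100000000000001
011111111111110  (repeats step 1; period 2)
step 8: 100000000000001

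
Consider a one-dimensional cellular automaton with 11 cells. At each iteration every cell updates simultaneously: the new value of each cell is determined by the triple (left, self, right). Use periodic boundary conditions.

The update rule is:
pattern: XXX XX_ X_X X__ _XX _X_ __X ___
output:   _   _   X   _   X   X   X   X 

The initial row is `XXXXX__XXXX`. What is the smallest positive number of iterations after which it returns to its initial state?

22

______XX___
XXXXXXX__XX
________XX_
XXXXXXXXX__
X_________X
__XXXXXXXXX
_XX________
XX__XXXXXXX
___XX______
XXXX__XXXXX
_____XX____
XXXXXX__XXX
_______XX__
XXXXXXXX__X
_________XX
_XXXXXXXXX_
XX_________
X__XXXXXXXX
__XX_______
XXX__XXXXXX
____XX_____
XXXXX__XXXX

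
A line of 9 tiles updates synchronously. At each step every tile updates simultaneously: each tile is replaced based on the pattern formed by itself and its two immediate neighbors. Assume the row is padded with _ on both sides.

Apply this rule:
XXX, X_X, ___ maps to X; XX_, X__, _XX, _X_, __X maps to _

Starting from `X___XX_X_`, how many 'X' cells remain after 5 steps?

step 1: __X___X__
step 2: X___X___X
step 3: __X___X__  (repeats step 1; period 2)
step 5: __X___X__
count of X: 2

2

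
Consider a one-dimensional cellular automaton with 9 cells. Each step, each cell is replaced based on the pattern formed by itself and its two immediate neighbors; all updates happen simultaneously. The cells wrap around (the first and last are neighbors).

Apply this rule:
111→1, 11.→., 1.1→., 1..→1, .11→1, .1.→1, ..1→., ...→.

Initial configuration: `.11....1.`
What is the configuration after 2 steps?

.1.1...11
.1.11..1.

.1.11..1.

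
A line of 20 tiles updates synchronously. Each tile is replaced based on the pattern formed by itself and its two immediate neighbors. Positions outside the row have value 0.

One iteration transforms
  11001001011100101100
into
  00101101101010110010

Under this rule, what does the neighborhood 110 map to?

At position 1 the neighborhood is 110; the next row has 0 there.

0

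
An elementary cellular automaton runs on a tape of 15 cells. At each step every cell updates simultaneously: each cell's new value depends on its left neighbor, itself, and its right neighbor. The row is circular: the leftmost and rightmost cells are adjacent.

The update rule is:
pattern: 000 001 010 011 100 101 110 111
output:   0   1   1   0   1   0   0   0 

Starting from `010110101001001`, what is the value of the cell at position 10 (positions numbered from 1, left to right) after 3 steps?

0

010000101111111
011001100000000
100110010000000
position 10 holds 0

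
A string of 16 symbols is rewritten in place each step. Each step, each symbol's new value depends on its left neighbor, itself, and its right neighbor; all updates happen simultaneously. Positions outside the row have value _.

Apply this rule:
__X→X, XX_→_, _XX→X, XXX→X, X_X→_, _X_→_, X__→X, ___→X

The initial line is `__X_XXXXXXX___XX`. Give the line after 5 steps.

XXXXXX_XXXX__XX_

XX__XXXXXX_XXXX_
X_XXXXXXX__XXX_X
__XXXXXX_XXXX___
XXXXXXX__XXX_XXX
XXXXXX_XXXX__XX_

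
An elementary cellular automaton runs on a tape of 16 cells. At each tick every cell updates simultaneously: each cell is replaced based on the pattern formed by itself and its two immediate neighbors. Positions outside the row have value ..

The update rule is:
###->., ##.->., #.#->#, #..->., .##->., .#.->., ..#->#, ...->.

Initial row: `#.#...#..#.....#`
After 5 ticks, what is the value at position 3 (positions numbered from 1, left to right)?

tick 1: .#...#..#.....#.
tick 2: #...#..#.....#..
tick 3: ...#..#.....#...
tick 4: ..#..#.....#....
tick 5: .#..#.....#.....
position 3 holds .

.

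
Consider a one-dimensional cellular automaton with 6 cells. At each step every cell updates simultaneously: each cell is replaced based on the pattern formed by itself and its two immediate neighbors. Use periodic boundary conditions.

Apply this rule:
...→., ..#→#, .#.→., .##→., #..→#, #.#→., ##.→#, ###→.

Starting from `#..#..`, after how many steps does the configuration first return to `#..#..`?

6

.##.##
..#..#
##.##.
.#..#.
#.##.#
#..#..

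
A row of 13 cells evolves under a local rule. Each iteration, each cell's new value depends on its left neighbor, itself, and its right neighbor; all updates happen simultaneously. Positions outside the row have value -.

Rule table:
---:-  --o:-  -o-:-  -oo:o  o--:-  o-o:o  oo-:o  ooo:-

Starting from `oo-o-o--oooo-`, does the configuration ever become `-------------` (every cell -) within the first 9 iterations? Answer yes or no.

yes

ooo-o---o--o-
o-oo---------
-ooo---------
-o-o---------
--o----------
-------------
all cells are - at iteration 6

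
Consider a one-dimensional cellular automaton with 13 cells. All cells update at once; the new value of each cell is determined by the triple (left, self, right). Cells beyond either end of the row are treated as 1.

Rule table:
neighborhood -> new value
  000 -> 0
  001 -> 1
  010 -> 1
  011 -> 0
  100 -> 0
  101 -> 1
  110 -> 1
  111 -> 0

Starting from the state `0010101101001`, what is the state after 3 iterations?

1000101010000

iteration 1: 0111110111010
iteration 2: 1000011001111
iteration 3: 1000101010000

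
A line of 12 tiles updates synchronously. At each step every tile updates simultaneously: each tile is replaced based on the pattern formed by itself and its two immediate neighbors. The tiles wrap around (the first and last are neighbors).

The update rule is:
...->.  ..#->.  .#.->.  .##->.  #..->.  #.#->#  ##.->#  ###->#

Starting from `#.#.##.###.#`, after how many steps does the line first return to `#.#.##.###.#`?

12

step 1: ##.#.##.###.
step 2: .##.#.##.###
step 3: #.##.#.##.##
step 4: ##.##.#.##.#
step 5: ###.##.#.##.
step 6: .###.##.#.##
step 7: #.###.##.#.#
step 8: ##.###.##.#.
step 9: .##.###.##.#
step 10: #.##.###.##.
step 11: .#.##.###.##
step 12: #.#.##.###.#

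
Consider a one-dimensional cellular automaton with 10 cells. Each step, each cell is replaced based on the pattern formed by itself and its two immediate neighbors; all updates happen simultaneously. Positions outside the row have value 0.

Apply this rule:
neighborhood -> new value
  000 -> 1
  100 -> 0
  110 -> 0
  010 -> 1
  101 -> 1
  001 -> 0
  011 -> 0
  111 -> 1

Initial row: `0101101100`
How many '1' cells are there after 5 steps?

0110010001
0000010101
1111011111
0110101110
0001110100
count of 1: 4

4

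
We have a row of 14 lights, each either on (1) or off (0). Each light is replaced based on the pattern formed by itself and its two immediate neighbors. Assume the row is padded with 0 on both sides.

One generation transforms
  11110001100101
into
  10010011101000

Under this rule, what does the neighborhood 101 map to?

At position 12 the neighborhood is 101; the next row has 0 there.

0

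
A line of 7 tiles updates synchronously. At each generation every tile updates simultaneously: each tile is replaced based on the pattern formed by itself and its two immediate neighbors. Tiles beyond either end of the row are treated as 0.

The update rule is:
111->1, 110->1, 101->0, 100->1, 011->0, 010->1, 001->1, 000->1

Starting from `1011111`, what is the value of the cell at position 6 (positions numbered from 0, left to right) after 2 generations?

generation 1: 1001111
generation 2: 1110111
position 6 holds 1

1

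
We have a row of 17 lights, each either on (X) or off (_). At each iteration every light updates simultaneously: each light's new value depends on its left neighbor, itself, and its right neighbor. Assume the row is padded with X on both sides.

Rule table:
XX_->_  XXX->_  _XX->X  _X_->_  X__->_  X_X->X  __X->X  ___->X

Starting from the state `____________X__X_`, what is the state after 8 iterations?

XX___XXX_______XX

_XXXXXXXXXXX__X_X
XX___________X_XX
___XXXXXXXXXX_XX_
_XXX_________XX_X
XX___XXXXXXXXX_XX
___XXX________XX_
_XXX___XXXXXXXX_X
XX___XXX_______XX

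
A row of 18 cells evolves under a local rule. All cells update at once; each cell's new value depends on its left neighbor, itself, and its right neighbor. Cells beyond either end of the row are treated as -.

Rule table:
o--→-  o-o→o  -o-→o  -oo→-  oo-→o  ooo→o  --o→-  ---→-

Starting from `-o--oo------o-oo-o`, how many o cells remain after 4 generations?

-o---o------oo-ooo
-o---o-------oo-oo
-o---o--------oo-o
-o---o---------ooo
count of o: 5

5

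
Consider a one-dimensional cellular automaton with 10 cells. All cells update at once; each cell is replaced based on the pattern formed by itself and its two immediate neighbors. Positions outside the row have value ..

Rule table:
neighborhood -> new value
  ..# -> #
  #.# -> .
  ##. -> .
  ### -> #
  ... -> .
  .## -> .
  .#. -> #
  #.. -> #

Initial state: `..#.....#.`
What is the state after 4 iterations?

.###...###
#.#.#.#.#.
#.#.#.#.##
#.#.#.#...

#.#.#.#...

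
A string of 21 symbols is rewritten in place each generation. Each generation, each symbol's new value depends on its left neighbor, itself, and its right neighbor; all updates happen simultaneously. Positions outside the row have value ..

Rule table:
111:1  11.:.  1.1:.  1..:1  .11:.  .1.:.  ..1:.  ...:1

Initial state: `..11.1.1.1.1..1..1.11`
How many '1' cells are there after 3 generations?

generation 1: 1...........1..1.....
generation 2: .1111111111..1..11111
generation 3: ..11111111.1..1..111.
count of 1: 13

13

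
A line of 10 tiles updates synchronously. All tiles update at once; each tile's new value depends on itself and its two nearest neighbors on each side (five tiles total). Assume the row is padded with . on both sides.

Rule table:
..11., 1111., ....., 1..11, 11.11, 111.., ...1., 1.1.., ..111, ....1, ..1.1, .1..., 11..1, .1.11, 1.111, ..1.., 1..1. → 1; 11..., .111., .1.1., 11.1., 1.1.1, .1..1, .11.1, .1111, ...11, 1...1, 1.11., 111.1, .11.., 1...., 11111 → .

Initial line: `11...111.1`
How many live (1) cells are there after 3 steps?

1....1...1
11.1111.11
1.11.1.1..
count of 1: 5

5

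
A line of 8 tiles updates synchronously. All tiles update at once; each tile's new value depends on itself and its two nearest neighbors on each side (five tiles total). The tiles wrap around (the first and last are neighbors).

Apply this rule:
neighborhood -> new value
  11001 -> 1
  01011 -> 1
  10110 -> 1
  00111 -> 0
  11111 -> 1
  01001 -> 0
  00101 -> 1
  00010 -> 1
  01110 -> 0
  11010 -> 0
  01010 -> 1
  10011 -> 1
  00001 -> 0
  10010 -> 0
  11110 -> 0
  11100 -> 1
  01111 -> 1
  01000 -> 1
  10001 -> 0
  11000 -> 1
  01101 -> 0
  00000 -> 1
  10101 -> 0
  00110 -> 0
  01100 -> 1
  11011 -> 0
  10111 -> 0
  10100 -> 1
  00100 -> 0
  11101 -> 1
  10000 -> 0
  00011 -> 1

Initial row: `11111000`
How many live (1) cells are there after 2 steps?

3

01101101
11001000
count of 1: 3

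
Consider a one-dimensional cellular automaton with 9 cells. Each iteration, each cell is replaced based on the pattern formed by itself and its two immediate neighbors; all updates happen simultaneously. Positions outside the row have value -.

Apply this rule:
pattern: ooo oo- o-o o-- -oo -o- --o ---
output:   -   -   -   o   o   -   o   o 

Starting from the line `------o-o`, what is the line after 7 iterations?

oo-ooooo-

oooooo---
o-----ooo
-oooooo--
oo-----oo
o-oooooo-
--o-----o
oo-ooooo-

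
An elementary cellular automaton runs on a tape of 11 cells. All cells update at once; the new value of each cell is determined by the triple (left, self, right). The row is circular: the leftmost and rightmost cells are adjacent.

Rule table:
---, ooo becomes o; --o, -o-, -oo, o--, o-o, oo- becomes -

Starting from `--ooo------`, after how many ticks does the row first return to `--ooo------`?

o--o--ooooo
-------oooo
-ooooo--oo-
--ooo------

4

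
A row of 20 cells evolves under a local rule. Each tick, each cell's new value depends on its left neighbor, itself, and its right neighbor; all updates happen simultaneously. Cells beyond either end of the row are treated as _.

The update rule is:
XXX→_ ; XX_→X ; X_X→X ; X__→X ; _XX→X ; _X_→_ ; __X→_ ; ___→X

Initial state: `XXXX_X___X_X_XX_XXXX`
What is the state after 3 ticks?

__XX____XX_XXXX_XXXX

X__XX_XX__X_XXXXX__X
_X_XXXXXX__XX___XX__
__XX____XX_XXXX_XXXX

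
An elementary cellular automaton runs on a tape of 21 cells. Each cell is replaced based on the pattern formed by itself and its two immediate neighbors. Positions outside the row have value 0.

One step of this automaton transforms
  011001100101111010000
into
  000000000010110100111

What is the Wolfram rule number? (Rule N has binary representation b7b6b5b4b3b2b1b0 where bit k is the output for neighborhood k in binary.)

position 12: 111 → 1  (bit 7 = 1)
position 2: 110 → 0  (bit 6 = 0)
position 10: 101 → 1  (bit 5 = 1)
position 3: 100 → 0  (bit 4 = 0)
position 1: 011 → 0  (bit 3 = 0)
position 9: 010 → 0  (bit 2 = 0)
position 0: 001 → 0  (bit 1 = 0)
position 18: 000 → 1  (bit 0 = 1)
bits b7..b0 = 10100001 = 161

161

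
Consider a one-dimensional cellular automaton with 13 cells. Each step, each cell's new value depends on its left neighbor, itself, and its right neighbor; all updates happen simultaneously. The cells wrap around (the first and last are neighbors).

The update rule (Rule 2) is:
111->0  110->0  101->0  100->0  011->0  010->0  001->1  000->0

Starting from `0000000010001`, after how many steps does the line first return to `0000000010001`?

0000000100010
0000001000100
0000010001000
0000100010000
0001000100000
0010001000000
0100010000000
1000100000000
0001000000001
0010000000010
0100000000100
1000000001000
0000000010001

13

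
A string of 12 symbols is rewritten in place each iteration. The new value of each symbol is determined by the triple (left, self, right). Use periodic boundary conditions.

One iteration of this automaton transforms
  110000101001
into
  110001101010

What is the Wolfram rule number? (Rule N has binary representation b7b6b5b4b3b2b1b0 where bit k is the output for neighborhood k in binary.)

position 0: 111 → 1  (bit 7 = 1)
position 1: 110 → 1  (bit 6 = 1)
position 7: 101 → 0  (bit 5 = 0)
position 2: 100 → 0  (bit 4 = 0)
position 11: 011 → 0  (bit 3 = 0)
position 6: 010 → 1  (bit 2 = 1)
position 5: 001 → 1  (bit 1 = 1)
position 3: 000 → 0  (bit 0 = 0)
bits b7..b0 = 11000110 = 198

198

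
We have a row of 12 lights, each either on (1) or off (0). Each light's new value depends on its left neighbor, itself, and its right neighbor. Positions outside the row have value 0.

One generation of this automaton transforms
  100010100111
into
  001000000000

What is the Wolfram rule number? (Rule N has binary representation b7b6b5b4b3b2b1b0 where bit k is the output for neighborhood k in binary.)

position 10: 111 → 0  (bit 7 = 0)
position 11: 110 → 0  (bit 6 = 0)
position 5: 101 → 0  (bit 5 = 0)
position 1: 100 → 0  (bit 4 = 0)
position 9: 011 → 0  (bit 3 = 0)
position 0: 010 → 0  (bit 2 = 0)
position 3: 001 → 0  (bit 1 = 0)
position 2: 000 → 1  (bit 0 = 1)
bits b7..b0 = 00000001 = 1

1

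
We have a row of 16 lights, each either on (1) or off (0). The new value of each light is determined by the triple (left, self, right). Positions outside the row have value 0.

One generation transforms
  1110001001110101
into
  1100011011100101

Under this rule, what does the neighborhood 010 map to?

1

At position 6 the neighborhood is 010; the next row has 1 there.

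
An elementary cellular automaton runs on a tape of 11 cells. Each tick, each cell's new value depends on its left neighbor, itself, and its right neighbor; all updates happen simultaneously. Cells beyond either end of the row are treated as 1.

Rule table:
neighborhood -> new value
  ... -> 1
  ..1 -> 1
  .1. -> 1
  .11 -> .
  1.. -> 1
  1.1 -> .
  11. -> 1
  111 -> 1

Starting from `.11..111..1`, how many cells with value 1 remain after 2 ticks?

..111.1111.
11.11..111.
count of 1: 7

7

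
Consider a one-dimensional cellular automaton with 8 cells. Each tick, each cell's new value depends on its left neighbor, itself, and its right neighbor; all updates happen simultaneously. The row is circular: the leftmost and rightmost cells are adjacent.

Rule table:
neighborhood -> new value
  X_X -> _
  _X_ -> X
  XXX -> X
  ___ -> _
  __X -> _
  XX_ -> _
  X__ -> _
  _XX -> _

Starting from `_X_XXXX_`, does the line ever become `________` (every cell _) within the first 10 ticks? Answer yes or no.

no

tick 1: _X__XX__
tick 2: _X______
tick 3: _X______  (fixed point — unchanged through tick 10)
tick 10 is _X______, still not uniform _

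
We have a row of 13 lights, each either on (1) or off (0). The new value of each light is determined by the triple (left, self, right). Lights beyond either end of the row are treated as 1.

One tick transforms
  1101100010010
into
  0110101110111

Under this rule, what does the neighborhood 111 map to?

At position 0 the neighborhood is 111; the next row has 0 there.

0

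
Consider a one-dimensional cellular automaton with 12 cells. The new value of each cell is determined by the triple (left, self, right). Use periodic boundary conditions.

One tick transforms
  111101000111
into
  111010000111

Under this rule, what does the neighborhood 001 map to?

0

At position 8 the neighborhood is 001; the next row has 0 there.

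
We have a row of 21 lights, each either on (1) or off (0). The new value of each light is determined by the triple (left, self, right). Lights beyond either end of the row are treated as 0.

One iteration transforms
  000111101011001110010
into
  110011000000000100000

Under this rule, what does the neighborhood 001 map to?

0

At position 2 the neighborhood is 001; the next row has 0 there.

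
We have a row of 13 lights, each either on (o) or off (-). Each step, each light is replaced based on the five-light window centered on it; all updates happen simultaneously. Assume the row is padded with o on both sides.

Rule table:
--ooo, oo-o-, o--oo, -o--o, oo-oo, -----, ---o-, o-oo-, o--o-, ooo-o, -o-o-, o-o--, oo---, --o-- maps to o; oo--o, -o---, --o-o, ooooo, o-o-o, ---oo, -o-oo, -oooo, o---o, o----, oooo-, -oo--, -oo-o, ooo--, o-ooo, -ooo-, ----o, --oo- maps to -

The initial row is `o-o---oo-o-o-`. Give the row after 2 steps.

---o-o-o-oooo

step 1: ooo-----o-o--
step 2: ---o-o-o-oooo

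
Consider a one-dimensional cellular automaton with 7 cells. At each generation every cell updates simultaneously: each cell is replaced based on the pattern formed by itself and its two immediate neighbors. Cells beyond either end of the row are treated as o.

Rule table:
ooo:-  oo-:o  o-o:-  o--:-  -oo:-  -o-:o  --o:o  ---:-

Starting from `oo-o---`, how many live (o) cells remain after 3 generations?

3

-o-o--o
-o-o-o-
-o-o-o-
count of o: 3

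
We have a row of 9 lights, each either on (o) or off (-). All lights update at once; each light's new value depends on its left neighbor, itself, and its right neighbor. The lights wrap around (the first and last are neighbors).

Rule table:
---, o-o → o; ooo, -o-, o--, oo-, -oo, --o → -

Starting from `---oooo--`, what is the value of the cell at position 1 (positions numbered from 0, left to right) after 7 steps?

oo------o
---oooo--  (repeats step 0; period 2)
step 7: oo------o
position 1 holds o

o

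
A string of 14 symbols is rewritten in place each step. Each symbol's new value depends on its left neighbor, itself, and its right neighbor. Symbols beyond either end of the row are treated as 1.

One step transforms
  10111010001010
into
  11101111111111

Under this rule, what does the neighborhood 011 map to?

At position 2 the neighborhood is 011; the next row has 1 there.

1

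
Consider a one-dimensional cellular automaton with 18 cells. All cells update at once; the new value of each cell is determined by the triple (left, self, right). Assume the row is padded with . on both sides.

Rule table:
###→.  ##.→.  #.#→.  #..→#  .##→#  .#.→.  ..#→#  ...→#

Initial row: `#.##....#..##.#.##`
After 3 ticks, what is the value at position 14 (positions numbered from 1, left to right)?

..#.####.###....#.
##..#....#..####.#
#.##.####.###.....
position 14 holds .

.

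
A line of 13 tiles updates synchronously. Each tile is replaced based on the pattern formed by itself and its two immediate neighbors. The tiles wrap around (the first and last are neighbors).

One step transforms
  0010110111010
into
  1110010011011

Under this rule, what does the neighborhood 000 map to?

1

At position 0 the neighborhood is 000; the next row has 1 there.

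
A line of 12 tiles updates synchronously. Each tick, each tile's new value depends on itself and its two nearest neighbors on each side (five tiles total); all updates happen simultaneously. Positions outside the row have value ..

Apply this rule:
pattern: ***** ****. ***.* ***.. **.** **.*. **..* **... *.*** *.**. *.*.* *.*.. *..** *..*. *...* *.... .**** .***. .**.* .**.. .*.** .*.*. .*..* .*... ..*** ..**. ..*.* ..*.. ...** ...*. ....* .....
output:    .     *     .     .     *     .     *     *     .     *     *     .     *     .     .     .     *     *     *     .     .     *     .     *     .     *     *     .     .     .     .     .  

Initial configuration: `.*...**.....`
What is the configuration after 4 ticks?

tick 1: ..*..*.*....
tick 2: .....**.*...
tick 3: .....**..*..
tick 4: .....*.*..*.

.....*.*..*.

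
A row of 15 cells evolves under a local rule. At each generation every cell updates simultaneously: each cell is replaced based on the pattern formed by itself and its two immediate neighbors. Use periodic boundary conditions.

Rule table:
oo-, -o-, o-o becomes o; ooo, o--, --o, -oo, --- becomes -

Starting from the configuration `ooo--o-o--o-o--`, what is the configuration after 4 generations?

--o----o----o--

generation 1: --o--ooo--ooo--
generation 2: --o----o----o--
generation 3: --o----o----o--  (fixed point — unchanged through generation 4)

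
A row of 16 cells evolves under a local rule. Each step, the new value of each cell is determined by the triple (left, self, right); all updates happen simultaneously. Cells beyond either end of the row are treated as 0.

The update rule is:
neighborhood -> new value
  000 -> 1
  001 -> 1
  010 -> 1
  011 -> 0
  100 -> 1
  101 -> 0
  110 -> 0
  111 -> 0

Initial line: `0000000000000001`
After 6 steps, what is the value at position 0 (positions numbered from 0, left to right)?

0

step 1: 1111111111111111
step 2: 0000000000000000
step 3: 1111111111111111  (repeats step 1; period 2)
step 6: 0000000000000000
position 0 holds 0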